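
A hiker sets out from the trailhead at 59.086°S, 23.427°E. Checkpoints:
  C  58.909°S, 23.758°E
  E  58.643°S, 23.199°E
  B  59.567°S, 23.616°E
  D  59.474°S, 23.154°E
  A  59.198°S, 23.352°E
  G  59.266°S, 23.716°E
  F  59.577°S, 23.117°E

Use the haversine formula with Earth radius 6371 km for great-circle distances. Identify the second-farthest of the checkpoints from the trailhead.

B

Distances from the trailhead (59.086°S, 23.427°E):
F: 57.4 km
B: 54.5 km
E: 51.0 km
D: 45.8 km
C: 27.3 km
G: 25.9 km
A: 13.2 km
The second-farthest is B at 54.5 km.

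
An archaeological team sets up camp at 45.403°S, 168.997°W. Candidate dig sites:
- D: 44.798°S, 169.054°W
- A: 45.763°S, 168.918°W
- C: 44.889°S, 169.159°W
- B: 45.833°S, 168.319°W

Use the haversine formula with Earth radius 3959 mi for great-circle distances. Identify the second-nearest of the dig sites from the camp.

Distance to each, sorted:
A: 25.2 mi
C: 36.4 mi
D: 41.9 mi
B: 44.2 mi
The second-nearest is C at 36.4 mi.

C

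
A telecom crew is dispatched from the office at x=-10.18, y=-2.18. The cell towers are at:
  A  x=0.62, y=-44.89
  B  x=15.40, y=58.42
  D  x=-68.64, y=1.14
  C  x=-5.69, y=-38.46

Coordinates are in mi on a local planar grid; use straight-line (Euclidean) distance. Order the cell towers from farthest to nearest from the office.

B, D, A, C

Distance from the office at x=-10.18, y=-2.18 to each:
B x=15.40, y=58.42: 65.8 mi
D x=-68.64, y=1.14: 58.6 mi
A x=0.62, y=-44.89: 44.1 mi
C x=-5.69, y=-38.46: 36.6 mi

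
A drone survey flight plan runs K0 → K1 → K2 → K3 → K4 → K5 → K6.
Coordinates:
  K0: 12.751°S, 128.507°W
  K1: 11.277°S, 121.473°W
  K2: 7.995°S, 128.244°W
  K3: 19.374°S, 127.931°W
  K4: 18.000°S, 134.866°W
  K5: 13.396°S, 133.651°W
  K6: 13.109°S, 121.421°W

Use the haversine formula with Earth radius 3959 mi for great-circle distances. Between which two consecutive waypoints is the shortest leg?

Leg distances:
K0→K1: 486.1 mi
K1→K2: 513.9 mi
K2→K3: 786.5 mi
K3→K4: 463.7 mi
K4→K5: 328.2 mi
K5→K6: 822.7 mi
The shortest leg is K4–K5 at 328.2 mi.

K4–K5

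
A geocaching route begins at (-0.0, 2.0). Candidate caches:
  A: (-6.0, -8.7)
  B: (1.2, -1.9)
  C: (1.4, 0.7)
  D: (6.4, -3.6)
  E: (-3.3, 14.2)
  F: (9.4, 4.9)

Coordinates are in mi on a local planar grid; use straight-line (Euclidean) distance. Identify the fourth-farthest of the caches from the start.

Distances from the start ((-0.0, 2.0)):
E: 12.6 mi
A: 12.3 mi
F: 9.8 mi
D: 8.5 mi
B: 4.1 mi
C: 1.9 mi
The fourth-farthest is D at 8.5 mi.

D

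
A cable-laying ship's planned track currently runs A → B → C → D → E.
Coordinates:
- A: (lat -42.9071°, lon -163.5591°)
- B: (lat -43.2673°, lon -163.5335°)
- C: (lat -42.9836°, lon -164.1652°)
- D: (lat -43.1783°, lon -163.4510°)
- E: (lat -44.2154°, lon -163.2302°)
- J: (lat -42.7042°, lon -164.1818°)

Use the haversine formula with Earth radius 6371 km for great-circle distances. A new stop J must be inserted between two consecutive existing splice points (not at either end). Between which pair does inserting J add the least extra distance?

between C and D

Added distance for inserting J between each consecutive pair:
A–B: 97.3 km
B–C: 52.8 km
C–D: 48.7 km
D–E: 147.6 km
Smallest added distance is 48.7 km, inserting between C and D.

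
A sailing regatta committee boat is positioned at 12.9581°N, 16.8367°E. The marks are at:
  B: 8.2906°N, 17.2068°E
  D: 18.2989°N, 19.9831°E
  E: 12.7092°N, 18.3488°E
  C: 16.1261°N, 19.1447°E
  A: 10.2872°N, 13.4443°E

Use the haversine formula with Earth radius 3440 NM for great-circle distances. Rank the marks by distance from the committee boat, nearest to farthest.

E, C, A, B, D

Distance from the committee boat at 12.9581°N, 16.8367°E to each:
E 12.7092°N, 18.3488°E: 89.8 NM
C 16.1261°N, 19.1447°E: 232.7 NM
A 10.2872°N, 13.4443°E: 255.9 NM
B 8.2906°N, 17.2068°E: 281.1 NM
D 18.2989°N, 19.9831°E: 368.6 NM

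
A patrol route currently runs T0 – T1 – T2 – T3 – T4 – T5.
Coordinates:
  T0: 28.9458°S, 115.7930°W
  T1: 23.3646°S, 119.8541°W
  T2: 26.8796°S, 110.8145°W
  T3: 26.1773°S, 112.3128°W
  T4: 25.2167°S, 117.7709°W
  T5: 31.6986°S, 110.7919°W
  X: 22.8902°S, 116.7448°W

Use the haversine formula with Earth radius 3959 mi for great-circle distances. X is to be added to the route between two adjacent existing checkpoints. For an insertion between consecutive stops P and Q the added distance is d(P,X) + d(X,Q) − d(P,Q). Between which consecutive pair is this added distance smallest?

Added distance for inserting X between each consecutive pair:
T0–T1: 162.3 mi
T1–T2: 47.7 mi
T2–T3: 717.5 mi
T3–T4: 186.5 mi
T4–T5: 266.5 mi
Smallest added distance is 47.7 mi, inserting between T1 and T2.

between T1 and T2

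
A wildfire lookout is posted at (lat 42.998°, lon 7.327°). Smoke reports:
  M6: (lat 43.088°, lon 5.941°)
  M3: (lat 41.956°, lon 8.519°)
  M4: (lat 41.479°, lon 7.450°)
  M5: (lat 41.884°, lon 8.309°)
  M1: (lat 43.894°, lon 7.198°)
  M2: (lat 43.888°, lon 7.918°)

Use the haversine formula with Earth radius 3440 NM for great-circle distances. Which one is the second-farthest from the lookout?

M3

Distance to each, sorted:
M4: 91.4 NM
M3: 81.9 NM
M5: 79.8 NM
M6: 61.1 NM
M2: 59.3 NM
M1: 54.1 NM
The second-farthest is M3 at 81.9 NM.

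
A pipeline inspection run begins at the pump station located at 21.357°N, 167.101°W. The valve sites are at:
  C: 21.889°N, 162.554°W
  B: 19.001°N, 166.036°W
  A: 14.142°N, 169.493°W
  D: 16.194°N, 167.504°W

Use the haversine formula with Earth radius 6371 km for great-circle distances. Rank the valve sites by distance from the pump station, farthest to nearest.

A, D, C, B

Distances from the pump station:
A 14.142°N, 169.493°W: 841.2 km
D 16.194°N, 167.504°W: 575.7 km
C 21.889°N, 162.554°W: 473.7 km
B 19.001°N, 166.036°W: 284.6 km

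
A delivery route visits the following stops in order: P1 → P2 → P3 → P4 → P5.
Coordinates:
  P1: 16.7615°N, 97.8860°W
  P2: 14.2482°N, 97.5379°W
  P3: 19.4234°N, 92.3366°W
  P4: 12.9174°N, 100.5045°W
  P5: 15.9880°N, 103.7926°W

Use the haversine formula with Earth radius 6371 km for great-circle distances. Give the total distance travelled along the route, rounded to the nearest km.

2705 km

Leg distances:
P1→P2: 281.9 km  (cumulative 281.9 km)
P2→P3: 798.3 km  (cumulative 1080.3 km)
P3→P4: 1132.8 km  (cumulative 2213.0 km)
P4→P5: 491.8 km  (cumulative 2704.8 km)
Total route length ≈ 2705 km.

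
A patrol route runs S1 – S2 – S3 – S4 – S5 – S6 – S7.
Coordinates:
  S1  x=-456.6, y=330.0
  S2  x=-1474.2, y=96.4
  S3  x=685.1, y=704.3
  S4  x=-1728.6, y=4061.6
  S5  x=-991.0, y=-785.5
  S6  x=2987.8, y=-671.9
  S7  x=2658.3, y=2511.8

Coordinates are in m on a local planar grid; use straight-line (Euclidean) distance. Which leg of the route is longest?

Leg distances:
S1→S2: 1044.1 m
S2→S3: 2243.2 m
S3→S4: 4134.9 m
S4→S5: 4902.9 m
S5→S6: 3980.4 m
S6→S7: 3200.7 m
The longest leg is S4–S5 at 4902.9 m.

S4–S5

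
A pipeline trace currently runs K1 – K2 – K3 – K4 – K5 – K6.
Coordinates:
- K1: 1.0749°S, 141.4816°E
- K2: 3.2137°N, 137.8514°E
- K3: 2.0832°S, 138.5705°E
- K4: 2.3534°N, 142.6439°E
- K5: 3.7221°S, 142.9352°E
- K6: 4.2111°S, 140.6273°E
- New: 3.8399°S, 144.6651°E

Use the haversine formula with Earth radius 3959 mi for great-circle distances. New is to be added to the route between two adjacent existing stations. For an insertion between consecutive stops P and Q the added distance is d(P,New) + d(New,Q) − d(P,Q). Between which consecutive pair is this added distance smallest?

Added distance for inserting New between each consecutive pair:
K1–K2: 580.5 mi
K2–K3: 745.8 mi
K3–K4: 471.7 mi
K4–K5: 149.4 mi
K5–K6: 236.4 mi
Smallest added distance is 149.4 mi, inserting between K4 and K5.

between K4 and K5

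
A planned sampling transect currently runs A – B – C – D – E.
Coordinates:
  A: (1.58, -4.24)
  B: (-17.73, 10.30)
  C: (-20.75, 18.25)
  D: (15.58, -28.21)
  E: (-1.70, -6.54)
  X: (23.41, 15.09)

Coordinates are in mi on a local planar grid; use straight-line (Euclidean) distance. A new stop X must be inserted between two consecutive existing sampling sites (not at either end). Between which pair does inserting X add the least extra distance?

between C and D

Added distance for inserting X between each consecutive pair:
A–B: 46.4 mi
B–C: 77.2 mi
C–D: 29.3 mi
D–E: 49.4 mi
Smallest added distance is 29.3 mi, inserting between C and D.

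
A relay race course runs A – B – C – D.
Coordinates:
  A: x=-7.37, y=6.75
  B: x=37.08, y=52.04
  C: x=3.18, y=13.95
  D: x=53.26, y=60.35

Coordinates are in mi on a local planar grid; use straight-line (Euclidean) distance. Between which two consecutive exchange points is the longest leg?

C–D

Leg distances:
A→B: 63.5 mi
B→C: 51.0 mi
C→D: 68.3 mi
The longest leg is C–D at 68.3 mi.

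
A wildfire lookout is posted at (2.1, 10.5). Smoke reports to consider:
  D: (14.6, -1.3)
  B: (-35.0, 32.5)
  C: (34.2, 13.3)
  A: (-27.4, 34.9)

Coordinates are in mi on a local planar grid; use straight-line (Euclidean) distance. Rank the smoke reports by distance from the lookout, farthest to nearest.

Computing each straight-line distance from (2.1, 10.5):
B (-35.0, 32.5): 43.1 mi
A (-27.4, 34.9): 38.3 mi
C (34.2, 13.3): 32.2 mi
D (14.6, -1.3): 17.2 mi

B, A, C, D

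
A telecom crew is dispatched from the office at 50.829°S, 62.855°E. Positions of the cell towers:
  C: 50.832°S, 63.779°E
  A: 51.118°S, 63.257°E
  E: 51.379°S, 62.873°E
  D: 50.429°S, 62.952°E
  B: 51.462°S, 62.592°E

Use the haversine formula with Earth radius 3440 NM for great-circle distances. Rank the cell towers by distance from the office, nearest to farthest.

Computing each great-circle distance from 50.829°S, 62.855°E:
A 51.118°S, 63.257°E: 23.1 NM
D 50.429°S, 62.952°E: 24.3 NM
E 51.379°S, 62.873°E: 33.0 NM
C 50.832°S, 63.779°E: 35.0 NM
B 51.462°S, 62.592°E: 39.3 NM

A, D, E, C, B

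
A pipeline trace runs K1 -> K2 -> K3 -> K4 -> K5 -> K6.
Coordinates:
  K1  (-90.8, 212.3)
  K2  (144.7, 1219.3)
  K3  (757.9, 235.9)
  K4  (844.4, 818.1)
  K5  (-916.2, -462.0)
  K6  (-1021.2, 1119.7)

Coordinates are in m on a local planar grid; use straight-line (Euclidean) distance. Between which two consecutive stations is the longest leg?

Leg distances:
K1→K2: 1034.2 m
K2→K3: 1158.9 m
K3→K4: 588.6 m
K4→K5: 2176.8 m
K5→K6: 1585.2 m
The longest leg is K4–K5 at 2176.8 m.

K4–K5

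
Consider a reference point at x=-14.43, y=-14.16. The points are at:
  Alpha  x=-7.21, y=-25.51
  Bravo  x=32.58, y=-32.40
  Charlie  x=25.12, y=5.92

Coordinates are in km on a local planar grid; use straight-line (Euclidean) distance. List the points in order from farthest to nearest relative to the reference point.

Bravo, Charlie, Alpha

Computing each straight-line distance from x=-14.43, y=-14.16:
Bravo x=32.58, y=-32.40: 50.4 km
Charlie x=25.12, y=5.92: 44.4 km
Alpha x=-7.21, y=-25.51: 13.5 km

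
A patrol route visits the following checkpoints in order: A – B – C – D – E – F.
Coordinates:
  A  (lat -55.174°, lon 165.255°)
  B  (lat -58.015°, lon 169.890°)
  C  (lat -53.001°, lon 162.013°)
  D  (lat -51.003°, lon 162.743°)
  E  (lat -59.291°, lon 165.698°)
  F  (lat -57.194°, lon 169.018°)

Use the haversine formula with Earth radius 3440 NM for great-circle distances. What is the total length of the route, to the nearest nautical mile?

Leg distances:
A→B: 229.2 NM  (cumulative 229.2 NM)
B→C: 402.4 NM  (cumulative 631.6 NM)
C→D: 123.0 NM  (cumulative 754.5 NM)
D→E: 507.7 NM  (cumulative 1262.2 NM)
E→F: 163.8 NM  (cumulative 1426.1 NM)
Total route length ≈ 1426 NM.

1426 NM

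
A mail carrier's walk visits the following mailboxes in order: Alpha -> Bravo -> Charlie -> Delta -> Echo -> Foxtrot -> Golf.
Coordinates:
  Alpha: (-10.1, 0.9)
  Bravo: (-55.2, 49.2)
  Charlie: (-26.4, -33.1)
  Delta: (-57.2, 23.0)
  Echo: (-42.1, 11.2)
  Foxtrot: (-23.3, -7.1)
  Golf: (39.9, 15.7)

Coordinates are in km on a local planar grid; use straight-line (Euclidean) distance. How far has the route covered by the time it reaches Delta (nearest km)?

Leg distances:
Alpha→Bravo: 66.1 km  (cumulative 66.1 km)
Bravo→Charlie: 87.2 km  (cumulative 153.3 km)
Charlie→Delta: 64.0 km  (cumulative 217.3 km)
Cumulative distance at Delta ≈ 217 km.

217 km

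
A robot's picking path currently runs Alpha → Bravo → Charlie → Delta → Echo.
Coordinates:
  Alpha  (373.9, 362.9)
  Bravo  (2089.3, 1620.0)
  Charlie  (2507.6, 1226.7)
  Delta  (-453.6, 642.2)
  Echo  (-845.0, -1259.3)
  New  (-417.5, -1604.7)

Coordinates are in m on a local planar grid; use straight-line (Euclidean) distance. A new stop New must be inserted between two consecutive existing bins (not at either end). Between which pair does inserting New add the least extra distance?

between Delta and Echo

Added distance for inserting New between each consecutive pair:
Alpha–Bravo: 4078.5 m
Bravo–Charlie: 7581.3 m
Charlie–Delta: 3299.9 m
Delta–Echo: 855.4 m
Smallest added distance is 855.4 m, inserting between Delta and Echo.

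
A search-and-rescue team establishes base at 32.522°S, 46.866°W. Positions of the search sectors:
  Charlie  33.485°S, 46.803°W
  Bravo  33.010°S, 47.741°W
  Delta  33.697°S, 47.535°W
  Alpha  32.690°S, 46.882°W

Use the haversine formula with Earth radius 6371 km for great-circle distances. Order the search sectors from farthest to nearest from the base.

Delta, Charlie, Bravo, Alpha

Distances from the base:
Delta 33.697°S, 47.535°W: 144.8 km
Charlie 33.485°S, 46.803°W: 107.2 km
Bravo 33.010°S, 47.741°W: 98.2 km
Alpha 32.690°S, 46.882°W: 18.7 km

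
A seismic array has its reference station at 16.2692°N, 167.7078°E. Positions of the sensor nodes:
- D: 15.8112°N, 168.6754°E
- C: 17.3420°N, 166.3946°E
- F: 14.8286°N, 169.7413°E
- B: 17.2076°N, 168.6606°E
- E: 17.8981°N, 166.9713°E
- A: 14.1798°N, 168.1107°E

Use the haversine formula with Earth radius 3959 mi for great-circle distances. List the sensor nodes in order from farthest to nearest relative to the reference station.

Distances from the reference station:
F 14.8286°N, 169.7413°E: 168.0 mi
A 14.1798°N, 168.1107°E: 146.8 mi
E 17.8981°N, 166.9713°E: 122.6 mi
C 17.3420°N, 166.3946°E: 114.2 mi
B 17.2076°N, 168.6606°E: 90.4 mi
D 15.8112°N, 168.6754°E: 71.6 mi

F, A, E, C, B, D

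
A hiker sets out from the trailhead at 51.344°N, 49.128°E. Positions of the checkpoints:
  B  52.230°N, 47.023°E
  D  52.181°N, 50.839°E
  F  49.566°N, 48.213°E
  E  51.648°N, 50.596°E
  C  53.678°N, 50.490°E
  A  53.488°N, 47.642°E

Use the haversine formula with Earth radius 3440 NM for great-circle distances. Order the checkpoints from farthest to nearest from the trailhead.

Distance from the trailhead at 51.344°N, 49.128°E to each:
C 53.678°N, 50.490°E: 148.7 NM
A 53.488°N, 47.642°E: 139.7 NM
F 49.566°N, 48.213°E: 112.3 NM
B 52.230°N, 47.023°E: 94.6 NM
D 52.181°N, 50.839°E: 81.0 NM
E 51.648°N, 50.596°E: 57.8 NM

C, A, F, B, D, E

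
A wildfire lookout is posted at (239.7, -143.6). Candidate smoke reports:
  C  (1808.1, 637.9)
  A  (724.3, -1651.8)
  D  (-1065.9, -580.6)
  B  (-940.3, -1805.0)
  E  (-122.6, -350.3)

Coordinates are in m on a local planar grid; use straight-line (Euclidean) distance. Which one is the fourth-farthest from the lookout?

Distances from the lookout ((239.7, -143.6)):
B: 2037.8 m
C: 1752.3 m
A: 1584.1 m
D: 1376.8 m
E: 417.1 m
The fourth-farthest is D at 1376.8 m.

D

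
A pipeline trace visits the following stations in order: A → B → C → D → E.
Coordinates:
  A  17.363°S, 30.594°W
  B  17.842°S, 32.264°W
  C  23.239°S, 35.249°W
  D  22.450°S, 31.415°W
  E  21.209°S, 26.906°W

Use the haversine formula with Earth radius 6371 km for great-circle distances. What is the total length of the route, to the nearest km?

Leg distances:
A→B: 184.8 km  (cumulative 184.8 km)
B→C: 675.8 km  (cumulative 860.6 km)
C→D: 402.5 km  (cumulative 1263.1 km)
D→E: 485.4 km  (cumulative 1748.6 km)
Total route length ≈ 1749 km.

1749 km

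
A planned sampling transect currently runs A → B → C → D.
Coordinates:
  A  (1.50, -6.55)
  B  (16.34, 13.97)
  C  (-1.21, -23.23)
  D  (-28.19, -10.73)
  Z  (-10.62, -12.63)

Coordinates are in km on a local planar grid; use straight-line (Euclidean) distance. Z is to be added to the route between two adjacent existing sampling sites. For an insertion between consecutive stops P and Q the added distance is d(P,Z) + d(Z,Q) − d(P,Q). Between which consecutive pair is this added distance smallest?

between C and D

Added distance for inserting Z between each consecutive pair:
A–B: 26.1 km
B–C: 10.9 km
C–D: 2.1 km
Smallest added distance is 2.1 km, inserting between C and D.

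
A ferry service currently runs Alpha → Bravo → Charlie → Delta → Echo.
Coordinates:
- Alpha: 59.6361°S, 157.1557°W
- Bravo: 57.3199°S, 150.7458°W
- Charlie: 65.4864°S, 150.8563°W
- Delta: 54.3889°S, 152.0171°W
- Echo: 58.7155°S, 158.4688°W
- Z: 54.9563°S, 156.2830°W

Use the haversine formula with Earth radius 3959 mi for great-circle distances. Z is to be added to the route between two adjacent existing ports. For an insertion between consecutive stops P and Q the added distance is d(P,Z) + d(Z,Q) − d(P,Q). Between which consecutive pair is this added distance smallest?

Added distance for inserting Z between each consecutive pair:
Alpha–Bravo: 312.1 mi
Bravo–Charlie: 454.5 mi
Charlie–Delta: 157.4 mi
Delta–Echo: 60.8 mi
Smallest added distance is 60.8 mi, inserting between Delta and Echo.

between Delta and Echo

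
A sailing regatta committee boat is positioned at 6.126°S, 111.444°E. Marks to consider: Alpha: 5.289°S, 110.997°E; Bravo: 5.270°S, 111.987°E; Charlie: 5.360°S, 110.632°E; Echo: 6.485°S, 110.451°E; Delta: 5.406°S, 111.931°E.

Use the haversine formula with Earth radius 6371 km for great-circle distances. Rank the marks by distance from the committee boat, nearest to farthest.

Delta, Alpha, Bravo, Echo, Charlie

Distances from the committee boat:
Delta 5.406°S, 111.931°E: 96.5 km
Alpha 5.289°S, 110.997°E: 105.4 km
Bravo 5.270°S, 111.987°E: 112.6 km
Echo 6.485°S, 110.451°E: 116.8 km
Charlie 5.360°S, 110.632°E: 123.8 km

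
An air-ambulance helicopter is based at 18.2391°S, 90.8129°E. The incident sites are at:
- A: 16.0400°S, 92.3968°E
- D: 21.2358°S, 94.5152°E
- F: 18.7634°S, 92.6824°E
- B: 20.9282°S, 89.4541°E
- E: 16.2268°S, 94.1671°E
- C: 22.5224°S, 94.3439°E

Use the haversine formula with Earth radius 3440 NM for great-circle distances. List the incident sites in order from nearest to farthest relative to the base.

Distances from the base:
F 18.7634°S, 92.6824°E: 111.0 NM
A 16.0400°S, 92.3968°E: 160.3 NM
B 20.9282°S, 89.4541°E: 178.8 NM
E 16.2268°S, 94.1671°E: 227.1 NM
D 21.2358°S, 94.5152°E: 275.9 NM
C 22.5224°S, 94.3439°E: 325.0 NM

F, A, B, E, D, C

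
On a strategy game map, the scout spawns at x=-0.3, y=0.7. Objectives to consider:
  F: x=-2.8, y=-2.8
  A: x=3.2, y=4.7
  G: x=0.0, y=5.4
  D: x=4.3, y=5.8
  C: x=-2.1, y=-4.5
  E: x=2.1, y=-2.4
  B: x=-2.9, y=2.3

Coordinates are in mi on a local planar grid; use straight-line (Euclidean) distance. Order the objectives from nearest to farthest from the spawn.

Distance from the spawn at x=-0.3, y=0.7 to each:
B x=-2.9, y=2.3: 3.1 mi
E x=2.1, y=-2.4: 3.9 mi
F x=-2.8, y=-2.8: 4.3 mi
G x=0.0, y=5.4: 4.7 mi
A x=3.2, y=4.7: 5.3 mi
C x=-2.1, y=-4.5: 5.5 mi
D x=4.3, y=5.8: 6.9 mi

B, E, F, G, A, C, D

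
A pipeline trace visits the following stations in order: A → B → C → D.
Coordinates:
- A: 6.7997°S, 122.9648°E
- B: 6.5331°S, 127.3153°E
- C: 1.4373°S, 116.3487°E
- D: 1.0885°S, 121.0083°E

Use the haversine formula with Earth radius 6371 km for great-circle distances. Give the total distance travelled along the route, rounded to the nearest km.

Leg distances:
A→B: 481.4 km  (cumulative 481.4 km)
B→C: 1341.6 km  (cumulative 1823.0 km)
C→D: 519.4 km  (cumulative 2342.4 km)
Total route length ≈ 2342 km.

2342 km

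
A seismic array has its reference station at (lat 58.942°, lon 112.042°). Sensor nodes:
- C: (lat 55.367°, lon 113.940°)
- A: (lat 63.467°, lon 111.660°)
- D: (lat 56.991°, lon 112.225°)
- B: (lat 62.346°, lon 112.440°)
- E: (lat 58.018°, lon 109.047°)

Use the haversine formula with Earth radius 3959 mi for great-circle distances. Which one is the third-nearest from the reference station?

Distances from the reference station ((lat 58.942°, lon 112.042°)):
E: 125.6 mi
D: 135.0 mi
B: 235.6 mi
C: 257.0 mi
A: 312.9 mi
The third-nearest is B at 235.6 mi.

B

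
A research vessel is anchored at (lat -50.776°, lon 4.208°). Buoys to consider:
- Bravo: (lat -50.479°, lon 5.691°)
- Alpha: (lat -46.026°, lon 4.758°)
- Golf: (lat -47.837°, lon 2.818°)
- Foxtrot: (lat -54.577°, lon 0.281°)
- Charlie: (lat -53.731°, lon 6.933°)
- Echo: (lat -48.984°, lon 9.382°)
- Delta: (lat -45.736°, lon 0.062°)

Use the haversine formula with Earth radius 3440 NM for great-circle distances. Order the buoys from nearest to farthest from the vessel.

Distances from the vessel:
Bravo (lat -50.479°, lon 5.691°): 59.2 NM
Golf (lat -47.837°, lon 2.818°): 184.6 NM
Charlie (lat -53.731°, lon 6.933°): 203.7 NM
Echo (lat -48.984°, lon 9.382°): 227.2 NM
Foxtrot (lat -54.577°, lon 0.281°): 269.2 NM
Alpha (lat -46.026°, lon 4.758°): 286.0 NM
Delta (lat -45.736°, lon 0.062°): 344.9 NM

Bravo, Golf, Charlie, Echo, Foxtrot, Alpha, Delta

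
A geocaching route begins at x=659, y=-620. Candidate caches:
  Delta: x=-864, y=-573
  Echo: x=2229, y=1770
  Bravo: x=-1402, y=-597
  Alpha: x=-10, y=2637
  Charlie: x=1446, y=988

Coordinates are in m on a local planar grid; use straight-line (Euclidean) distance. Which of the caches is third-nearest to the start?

Distances from the start (x=659, y=-620):
Delta: 1523.7 m
Charlie: 1790.3 m
Bravo: 2061.1 m
Echo: 2859.5 m
Alpha: 3325.0 m
The third-nearest is Bravo at 2061.1 m.

Bravo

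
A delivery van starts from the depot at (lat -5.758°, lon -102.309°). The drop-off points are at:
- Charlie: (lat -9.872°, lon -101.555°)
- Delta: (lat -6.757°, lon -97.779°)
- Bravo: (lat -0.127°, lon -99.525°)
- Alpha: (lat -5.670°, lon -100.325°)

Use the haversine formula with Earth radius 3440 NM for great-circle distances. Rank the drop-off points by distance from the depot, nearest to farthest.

Distance from the depot at (lat -5.758°, lon -102.309°) to each:
Alpha (lat -5.670°, lon -100.325°): 118.6 NM
Charlie (lat -9.872°, lon -101.555°): 251.0 NM
Delta (lat -6.757°, lon -97.779°): 276.9 NM
Bravo (lat -0.127°, lon -99.525°): 377.0 NM

Alpha, Charlie, Delta, Bravo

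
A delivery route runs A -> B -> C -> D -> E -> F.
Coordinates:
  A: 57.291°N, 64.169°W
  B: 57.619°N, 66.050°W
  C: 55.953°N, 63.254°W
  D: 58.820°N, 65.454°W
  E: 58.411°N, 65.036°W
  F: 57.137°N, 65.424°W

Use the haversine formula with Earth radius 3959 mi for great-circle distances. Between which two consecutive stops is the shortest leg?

Leg distances:
A→B: 73.5 mi
B→C: 156.3 mi
C→D: 214.3 mi
D→E: 32.0 mi
E→F: 89.2 mi
The shortest leg is D–E at 32.0 mi.

D–E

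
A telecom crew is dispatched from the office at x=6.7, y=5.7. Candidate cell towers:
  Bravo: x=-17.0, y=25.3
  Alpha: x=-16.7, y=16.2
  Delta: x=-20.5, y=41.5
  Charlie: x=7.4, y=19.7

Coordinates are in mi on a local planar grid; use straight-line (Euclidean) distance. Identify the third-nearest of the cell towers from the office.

Distances from the office (x=6.7, y=5.7):
Charlie: 14.0 mi
Alpha: 25.6 mi
Bravo: 30.8 mi
Delta: 45.0 mi
The third-nearest is Bravo at 30.8 mi.

Bravo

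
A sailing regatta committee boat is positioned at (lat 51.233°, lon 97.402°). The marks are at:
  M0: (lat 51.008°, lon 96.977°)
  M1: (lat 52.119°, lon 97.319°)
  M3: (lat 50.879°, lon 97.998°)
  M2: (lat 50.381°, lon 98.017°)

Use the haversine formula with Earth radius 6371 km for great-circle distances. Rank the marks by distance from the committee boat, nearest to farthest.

Computing each great-circle distance from (lat 51.233°, lon 97.402°):
M0 (lat 51.008°, lon 96.977°): 38.8 km
M3 (lat 50.879°, lon 97.998°): 57.3 km
M1 (lat 52.119°, lon 97.319°): 98.7 km
M2 (lat 50.381°, lon 98.017°): 104.1 km

M0, M3, M1, M2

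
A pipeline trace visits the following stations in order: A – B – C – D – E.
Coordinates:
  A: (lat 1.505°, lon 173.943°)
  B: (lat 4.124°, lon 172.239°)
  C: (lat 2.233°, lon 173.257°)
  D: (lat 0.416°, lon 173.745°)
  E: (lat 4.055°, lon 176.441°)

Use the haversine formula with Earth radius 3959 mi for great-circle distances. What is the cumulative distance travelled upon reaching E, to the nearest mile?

807 mi

Leg distances:
A→B: 215.8 mi  (cumulative 215.8 mi)
B→C: 148.3 mi  (cumulative 364.2 mi)
C→D: 130.0 mi  (cumulative 494.2 mi)
D→E: 312.8 mi  (cumulative 807.0 mi)
Cumulative distance at E ≈ 807 mi.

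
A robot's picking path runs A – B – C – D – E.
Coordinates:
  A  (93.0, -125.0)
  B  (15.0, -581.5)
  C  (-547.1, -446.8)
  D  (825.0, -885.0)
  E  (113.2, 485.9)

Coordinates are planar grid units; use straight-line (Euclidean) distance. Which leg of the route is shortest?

A–B

Leg distances:
A→B: 463.1
B→C: 578.0
C→D: 1440.4
D→E: 1544.7
The shortest leg is A–B at 463.1.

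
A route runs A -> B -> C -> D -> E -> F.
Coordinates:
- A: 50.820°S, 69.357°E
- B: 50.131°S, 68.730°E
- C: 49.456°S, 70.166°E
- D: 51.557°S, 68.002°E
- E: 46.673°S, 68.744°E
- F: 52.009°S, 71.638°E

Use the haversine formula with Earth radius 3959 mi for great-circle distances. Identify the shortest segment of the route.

Leg distances:
A→B: 55.0 mi
B→C: 79.2 mi
C→D: 173.5 mi
D→E: 339.1 mi
E→F: 391.0 mi
The shortest leg is A–B at 55.0 mi.

A–B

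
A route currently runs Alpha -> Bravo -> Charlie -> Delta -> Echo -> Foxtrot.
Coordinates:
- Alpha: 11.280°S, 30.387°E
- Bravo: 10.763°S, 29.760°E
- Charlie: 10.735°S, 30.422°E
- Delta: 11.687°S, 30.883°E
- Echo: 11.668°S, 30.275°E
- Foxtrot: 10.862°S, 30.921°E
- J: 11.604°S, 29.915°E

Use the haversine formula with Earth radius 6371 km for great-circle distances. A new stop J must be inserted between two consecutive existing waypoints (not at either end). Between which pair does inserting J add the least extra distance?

between Echo and Foxtrot

Added distance for inserting J between each consecutive pair:
Alpha–Bravo: 68.5 km
Bravo–Charlie: 134.0 km
Charlie–Delta: 100.0 km
Delta–Echo: 79.4 km
Echo–Foxtrot: 63.1 km
Smallest added distance is 63.1 km, inserting between Echo and Foxtrot.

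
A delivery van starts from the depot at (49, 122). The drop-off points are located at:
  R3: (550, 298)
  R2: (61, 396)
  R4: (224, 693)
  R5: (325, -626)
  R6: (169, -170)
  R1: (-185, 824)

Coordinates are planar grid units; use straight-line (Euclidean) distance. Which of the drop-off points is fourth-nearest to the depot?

R4

Distance to each, sorted:
R2: 274.3
R6: 315.7
R3: 531.0
R4: 597.2
R1: 740.0
R5: 797.3
The fourth-nearest is R4 at 597.2.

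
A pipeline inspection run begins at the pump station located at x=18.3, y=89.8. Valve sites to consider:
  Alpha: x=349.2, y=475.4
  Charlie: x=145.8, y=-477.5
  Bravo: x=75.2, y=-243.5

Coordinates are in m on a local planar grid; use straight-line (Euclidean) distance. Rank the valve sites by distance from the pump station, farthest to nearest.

Charlie, Alpha, Bravo

Distance from the pump station at x=18.3, y=89.8 to each:
Charlie x=145.8, y=-477.5: 581.5 m
Alpha x=349.2, y=475.4: 508.1 m
Bravo x=75.2, y=-243.5: 338.1 m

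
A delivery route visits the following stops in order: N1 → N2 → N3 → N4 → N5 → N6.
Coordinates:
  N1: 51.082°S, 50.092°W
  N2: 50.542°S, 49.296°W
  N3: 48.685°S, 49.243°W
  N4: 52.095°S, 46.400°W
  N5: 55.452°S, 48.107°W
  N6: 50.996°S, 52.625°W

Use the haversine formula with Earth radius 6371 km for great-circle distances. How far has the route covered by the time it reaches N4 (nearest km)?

Leg distances:
N1→N2: 82.1 km  (cumulative 82.1 km)
N2→N3: 206.5 km  (cumulative 288.6 km)
N3→N4: 429.3 km  (cumulative 717.9 km)
Cumulative distance at N4 ≈ 718 km.

718 km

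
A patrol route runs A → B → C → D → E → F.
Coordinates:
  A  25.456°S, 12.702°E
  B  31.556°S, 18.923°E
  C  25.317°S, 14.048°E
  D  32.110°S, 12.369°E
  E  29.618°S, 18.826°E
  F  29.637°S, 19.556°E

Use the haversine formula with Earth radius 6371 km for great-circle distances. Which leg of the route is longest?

Leg distances:
A→B: 910.4 km
B→C: 841.5 km
C→D: 772.9 km
D→E: 675.6 km
E→F: 70.6 km
The longest leg is A–B at 910.4 km.

A–B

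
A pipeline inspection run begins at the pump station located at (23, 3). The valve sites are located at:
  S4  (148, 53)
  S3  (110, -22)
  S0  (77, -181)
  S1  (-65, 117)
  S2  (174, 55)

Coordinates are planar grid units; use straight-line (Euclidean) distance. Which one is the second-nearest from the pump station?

S4

Distances from the pump station ((23, 3)):
S3: 90.5
S4: 134.6
S1: 144.0
S2: 159.7
S0: 191.8
The second-nearest is S4 at 134.6.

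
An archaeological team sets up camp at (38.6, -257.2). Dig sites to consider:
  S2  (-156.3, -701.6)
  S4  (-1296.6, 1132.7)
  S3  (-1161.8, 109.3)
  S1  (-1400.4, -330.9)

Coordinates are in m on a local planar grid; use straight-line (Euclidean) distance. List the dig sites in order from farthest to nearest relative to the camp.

S4, S1, S3, S2

Computing each straight-line distance from (38.6, -257.2):
S4 (-1296.6, 1132.7): 1927.3 m
S1 (-1400.4, -330.9): 1440.9 m
S3 (-1161.8, 109.3): 1255.1 m
S2 (-156.3, -701.6): 485.3 m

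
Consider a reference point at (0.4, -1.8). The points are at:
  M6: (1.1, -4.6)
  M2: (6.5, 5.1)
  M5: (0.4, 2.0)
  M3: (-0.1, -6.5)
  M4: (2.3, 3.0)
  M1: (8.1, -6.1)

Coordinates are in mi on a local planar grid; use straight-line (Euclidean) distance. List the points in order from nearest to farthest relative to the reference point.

M6, M5, M3, M4, M1, M2

Computing each straight-line distance from (0.4, -1.8):
M6 (1.1, -4.6): 2.9 mi
M5 (0.4, 2.0): 3.8 mi
M3 (-0.1, -6.5): 4.7 mi
M4 (2.3, 3.0): 5.2 mi
M1 (8.1, -6.1): 8.8 mi
M2 (6.5, 5.1): 9.2 mi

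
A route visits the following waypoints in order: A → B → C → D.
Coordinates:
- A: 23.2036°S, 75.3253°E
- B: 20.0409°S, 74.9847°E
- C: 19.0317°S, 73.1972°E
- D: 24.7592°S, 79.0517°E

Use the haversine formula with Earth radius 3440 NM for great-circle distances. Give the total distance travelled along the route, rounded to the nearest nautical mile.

Leg distances:
A→B: 190.8 NM  (cumulative 190.8 NM)
B→C: 117.9 NM  (cumulative 308.7 NM)
C→D: 473.8 NM  (cumulative 782.5 NM)
Total route length ≈ 783 NM.

783 NM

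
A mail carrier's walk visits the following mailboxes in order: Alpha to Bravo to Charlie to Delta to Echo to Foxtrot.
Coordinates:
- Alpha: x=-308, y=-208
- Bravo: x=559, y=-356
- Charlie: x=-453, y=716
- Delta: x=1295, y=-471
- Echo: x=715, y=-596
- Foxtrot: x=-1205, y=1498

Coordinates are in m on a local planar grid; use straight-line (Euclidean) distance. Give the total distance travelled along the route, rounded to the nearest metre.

Leg distances:
Alpha→Bravo: 879.5 m  (cumulative 879.5 m)
Bravo→Charlie: 1474.2 m  (cumulative 2353.8 m)
Charlie→Delta: 2112.9 m  (cumulative 4466.7 m)
Delta→Echo: 593.3 m  (cumulative 5060.0 m)
Echo→Foxtrot: 2841.0 m  (cumulative 7901.0 m)
Total route length ≈ 7901 m.

7901 m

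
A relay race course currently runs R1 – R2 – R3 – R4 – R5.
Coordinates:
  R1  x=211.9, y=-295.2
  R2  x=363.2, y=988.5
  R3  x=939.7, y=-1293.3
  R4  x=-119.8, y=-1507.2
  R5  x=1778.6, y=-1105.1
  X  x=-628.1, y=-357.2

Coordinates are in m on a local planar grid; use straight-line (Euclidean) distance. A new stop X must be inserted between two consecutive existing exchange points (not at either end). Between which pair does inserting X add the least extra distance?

between R2 and R3

Added distance for inserting X between each consecutive pair:
R1–R2: 1221.1 m
R2–R3: 1143.9 m
R3–R4: 2002.5 m
R4–R5: 1837.0 m
Smallest added distance is 1143.9 m, inserting between R2 and R3.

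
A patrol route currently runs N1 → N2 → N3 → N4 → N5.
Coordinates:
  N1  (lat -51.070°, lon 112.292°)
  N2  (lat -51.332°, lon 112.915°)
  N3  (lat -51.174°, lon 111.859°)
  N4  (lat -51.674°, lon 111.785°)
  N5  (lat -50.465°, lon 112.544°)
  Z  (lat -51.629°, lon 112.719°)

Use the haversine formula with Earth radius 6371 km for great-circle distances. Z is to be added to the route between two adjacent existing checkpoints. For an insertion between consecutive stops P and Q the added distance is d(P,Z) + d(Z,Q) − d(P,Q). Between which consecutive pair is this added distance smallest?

between N2 and N3

Added distance for inserting Z between each consecutive pair:
N1–N2: 52.3 km
N2–N3: 38.4 km
N3–N4: 87.0 km
N4–N5: 50.1 km
Smallest added distance is 38.4 km, inserting between N2 and N3.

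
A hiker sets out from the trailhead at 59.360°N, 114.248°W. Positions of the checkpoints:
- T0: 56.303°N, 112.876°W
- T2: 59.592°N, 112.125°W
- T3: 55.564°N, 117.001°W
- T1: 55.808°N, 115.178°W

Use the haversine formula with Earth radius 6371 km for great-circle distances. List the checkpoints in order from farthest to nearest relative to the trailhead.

T3, T1, T0, T2

Distances from the trailhead:
T3 55.564°N, 117.001°W: 453.0 km
T1 55.808°N, 115.178°W: 398.8 km
T0 56.303°N, 112.876°W: 349.5 km
T2 59.592°N, 112.125°W: 122.6 km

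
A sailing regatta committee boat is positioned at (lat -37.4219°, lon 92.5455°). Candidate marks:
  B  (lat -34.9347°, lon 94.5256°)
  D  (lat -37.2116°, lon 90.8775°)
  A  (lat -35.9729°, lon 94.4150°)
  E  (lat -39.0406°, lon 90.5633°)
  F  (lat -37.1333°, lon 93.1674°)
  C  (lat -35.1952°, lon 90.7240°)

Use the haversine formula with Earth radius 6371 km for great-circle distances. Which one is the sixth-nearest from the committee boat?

Distance to each, sorted:
F: 63.7 km
D: 149.3 km
A: 231.8 km
E: 249.7 km
C: 296.5 km
B: 328.7 km
The sixth-nearest is B at 328.7 km.

B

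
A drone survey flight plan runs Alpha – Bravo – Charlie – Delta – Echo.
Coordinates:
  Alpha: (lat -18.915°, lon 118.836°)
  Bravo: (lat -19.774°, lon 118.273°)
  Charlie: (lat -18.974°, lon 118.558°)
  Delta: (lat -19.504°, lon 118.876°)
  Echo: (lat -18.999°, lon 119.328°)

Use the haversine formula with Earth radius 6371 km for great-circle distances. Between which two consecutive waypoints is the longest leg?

Alpha–Bravo

Leg distances:
Alpha→Bravo: 112.3 km
Bravo→Charlie: 93.8 km
Charlie→Delta: 67.7 km
Delta→Echo: 73.5 km
The longest leg is Alpha–Bravo at 112.3 km.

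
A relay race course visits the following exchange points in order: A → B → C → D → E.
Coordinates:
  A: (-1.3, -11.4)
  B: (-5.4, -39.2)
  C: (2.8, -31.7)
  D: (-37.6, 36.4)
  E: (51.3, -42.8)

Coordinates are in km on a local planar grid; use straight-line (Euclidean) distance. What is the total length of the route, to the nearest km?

237 km

Leg distances:
A→B: 28.1 km  (cumulative 28.1 km)
B→C: 11.1 km  (cumulative 39.2 km)
C→D: 79.2 km  (cumulative 118.4 km)
D→E: 119.1 km  (cumulative 237.5 km)
Total route length ≈ 237 km.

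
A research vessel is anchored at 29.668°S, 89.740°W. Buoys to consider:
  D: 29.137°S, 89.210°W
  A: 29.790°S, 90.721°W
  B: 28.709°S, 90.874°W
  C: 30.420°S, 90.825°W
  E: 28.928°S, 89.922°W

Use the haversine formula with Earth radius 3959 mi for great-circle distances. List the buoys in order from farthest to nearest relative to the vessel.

B, C, A, E, D

Computing each great-circle distance from 29.668°S, 89.740°W:
B 28.709°S, 90.874°W: 95.2 mi
C 30.420°S, 90.825°W: 83.1 mi
A 29.790°S, 90.721°W: 59.5 mi
E 28.928°S, 89.922°W: 52.3 mi
D 29.137°S, 89.210°W: 48.6 mi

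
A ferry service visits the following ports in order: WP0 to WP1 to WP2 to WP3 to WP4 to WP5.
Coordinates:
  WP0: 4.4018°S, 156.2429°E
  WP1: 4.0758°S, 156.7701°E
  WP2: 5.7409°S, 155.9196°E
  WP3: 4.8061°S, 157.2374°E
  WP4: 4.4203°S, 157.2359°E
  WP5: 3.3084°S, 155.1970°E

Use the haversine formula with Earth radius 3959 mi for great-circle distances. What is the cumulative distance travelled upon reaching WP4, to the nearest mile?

310 mi

Leg distances:
WP0→WP1: 42.7 mi  (cumulative 42.7 mi)
WP1→WP2: 129.1 mi  (cumulative 171.8 mi)
WP2→WP3: 111.3 mi  (cumulative 283.2 mi)
WP3→WP4: 26.7 mi  (cumulative 309.8 mi)
Cumulative distance at WP4 ≈ 310 mi.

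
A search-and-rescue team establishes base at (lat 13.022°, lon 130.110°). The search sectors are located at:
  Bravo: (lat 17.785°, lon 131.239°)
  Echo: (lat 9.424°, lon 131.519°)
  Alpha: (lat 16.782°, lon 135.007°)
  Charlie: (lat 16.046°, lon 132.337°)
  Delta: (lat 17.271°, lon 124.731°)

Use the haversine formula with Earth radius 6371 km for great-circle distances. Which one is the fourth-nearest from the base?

Distance to each, sorted:
Charlie: 412.9 km
Echo: 428.6 km
Bravo: 543.3 km
Alpha: 672.0 km
Delta: 745.9 km
The fourth-nearest is Alpha at 672.0 km.

Alpha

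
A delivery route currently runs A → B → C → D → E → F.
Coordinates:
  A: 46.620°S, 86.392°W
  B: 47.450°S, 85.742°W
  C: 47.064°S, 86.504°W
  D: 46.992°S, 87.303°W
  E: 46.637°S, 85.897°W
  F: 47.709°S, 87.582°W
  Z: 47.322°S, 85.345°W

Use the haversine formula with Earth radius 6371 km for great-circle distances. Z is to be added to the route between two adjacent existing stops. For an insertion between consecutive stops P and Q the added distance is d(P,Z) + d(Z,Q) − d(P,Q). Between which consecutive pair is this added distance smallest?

between A and B

Added distance for inserting Z between each consecutive pair:
A–B: 39.9 km
B–C: 53.5 km
C–D: 183.6 km
D–E: 125.4 km
E–F: 85.9 km
Smallest added distance is 39.9 km, inserting between A and B.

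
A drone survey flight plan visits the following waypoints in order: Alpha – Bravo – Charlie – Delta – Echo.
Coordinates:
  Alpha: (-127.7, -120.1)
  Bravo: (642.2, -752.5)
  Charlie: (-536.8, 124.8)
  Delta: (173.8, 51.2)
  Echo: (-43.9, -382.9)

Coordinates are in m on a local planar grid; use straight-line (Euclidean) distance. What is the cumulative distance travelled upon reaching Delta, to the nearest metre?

3180 m

Leg distances:
Alpha→Bravo: 996.3 m  (cumulative 996.3 m)
Bravo→Charlie: 1469.6 m  (cumulative 2465.9 m)
Charlie→Delta: 714.4 m  (cumulative 3180.3 m)
Cumulative distance at Delta ≈ 3180 m.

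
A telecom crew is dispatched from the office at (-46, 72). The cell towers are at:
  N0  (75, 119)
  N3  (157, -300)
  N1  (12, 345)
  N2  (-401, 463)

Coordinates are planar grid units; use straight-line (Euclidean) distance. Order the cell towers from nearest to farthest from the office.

Distances from the office:
N0 (75, 119): 129.8
N1 (12, 345): 279.1
N3 (157, -300): 423.8
N2 (-401, 463): 528.1

N0, N1, N3, N2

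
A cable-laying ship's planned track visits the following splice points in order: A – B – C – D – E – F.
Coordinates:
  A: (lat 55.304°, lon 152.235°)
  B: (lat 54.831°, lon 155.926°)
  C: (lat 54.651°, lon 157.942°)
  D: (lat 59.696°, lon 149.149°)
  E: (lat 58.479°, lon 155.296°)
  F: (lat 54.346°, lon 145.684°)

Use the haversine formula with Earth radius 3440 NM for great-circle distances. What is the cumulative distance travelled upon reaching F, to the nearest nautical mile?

1224 NM

Leg distances:
A→B: 130.0 NM  (cumulative 130.0 NM)
B→C: 70.7 NM  (cumulative 200.7 NM)
C→D: 416.1 NM  (cumulative 616.8 NM)
D→E: 203.1 NM  (cumulative 819.9 NM)
E→F: 403.7 NM  (cumulative 1223.6 NM)
Cumulative distance at F ≈ 1224 NM.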